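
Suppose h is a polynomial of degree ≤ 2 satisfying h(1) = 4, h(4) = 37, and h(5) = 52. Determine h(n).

h(n) = n^2 + 6n - 3

Write h(n) = an^2 + bn + c. Substituting each data point gives a linear system:
  a + b + c = 4
  16a + 4b + c = 37
  25a + 5b + c = 52
Solving the system yields a = 1, b = 6, c = -3.
So h(n) = n² + 6n - 3.
Check: h(1) = 4. ✓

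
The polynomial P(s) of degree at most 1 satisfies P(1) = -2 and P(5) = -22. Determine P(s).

Using the Lagrange interpolation formula with nodes 1, 5:
  L_0(s) = (s - 5) / -4
  L_1(s) = (s - 1) / 4
Then P(s) = -2·L_0(s) - 22·L_1(s).
Expanding and collecting terms gives P(s) = -5s + 3.
Check: P(1) = -2. ✓

P(s) = -5s + 3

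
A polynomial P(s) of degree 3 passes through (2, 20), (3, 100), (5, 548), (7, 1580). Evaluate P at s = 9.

3436

Using the Lagrange interpolation formula with nodes 2, 3, 5, 7:
  L_0(s) = (s - 3)(s - 5)(s - 7) / -15
  L_1(s) = (s - 2)(s - 5)(s - 7) / 8
  L_2(s) = (s - 2)(s - 3)(s - 7) / -12
  L_3(s) = (s - 2)(s - 3)(s - 5) / 40
Then P(s) = 20·L_0(s) + 100·L_1(s) + 548·L_2(s) + 1580·L_3(s).
Expanding and collecting terms gives P(s) = 5s^3 - 2s^2 - 5s - 2.
Evaluating at s = 9: P(9) = 3436.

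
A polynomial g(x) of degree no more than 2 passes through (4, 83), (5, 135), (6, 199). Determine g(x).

g(x) = 6x^2 - 2x - 5

Write g(x) = ax^2 + bx + c. Substituting each data point gives a linear system:
  16a + 4b + c = 83
  25a + 5b + c = 135
  36a + 6b + c = 199
Solving the system yields a = 6, b = -2, c = -5.
So g(x) = 6x^2 - 2x - 5.
Check: g(6) = 199. ✓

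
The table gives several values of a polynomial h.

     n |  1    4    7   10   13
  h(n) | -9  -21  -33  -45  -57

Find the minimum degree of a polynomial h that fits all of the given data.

1

Forward differences of the values at n = 1, 4, 7, 10, 13:
  h  : -9  -21  -33  -45  -57
  Δ  : -12  -12  -12  -12
  Δ^2: 0  0  0
  Δ^3: 0  0
  Δ^4: 0
The first differences are constant (-12) and nonzero, while all higher differences vanish, so the minimal degree is 1.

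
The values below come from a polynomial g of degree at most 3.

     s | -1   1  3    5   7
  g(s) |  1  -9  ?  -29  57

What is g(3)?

-35

The 4 known points determine the degree-3 polynomial uniquely.
Write g(s) = as^3 + bs^2 + cs + d. Substituting each data point gives a linear system:
  -a + b - c + d = 1
  a + b + c + d = -9
  125a + 25b + 5c + d = -29
  343a + 49b + 7c + d = 57
Solving the system yields a = 1, b = -5, c = -6, d = 1.
So g(s) = s^3 - 5s^2 - 6s + 1.
Then g(3) = -35.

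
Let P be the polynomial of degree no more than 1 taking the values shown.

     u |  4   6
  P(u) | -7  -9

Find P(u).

P(u) = -u - 3

Using the Lagrange interpolation formula with nodes 4, 6:
  L_0(u) = (u - 6) / -2
  L_1(u) = (u - 4) / 2
Then P(u) = -7·L_0(u) - 9·L_1(u).
Expanding and collecting terms gives P(u) = -u - 3.
Check: P(6) = -9. ✓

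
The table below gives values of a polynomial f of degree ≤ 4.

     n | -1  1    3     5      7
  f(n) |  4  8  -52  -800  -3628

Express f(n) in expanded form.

f(n) = -2n^4 + 3n^3 + 3n^2 - n + 5

Write f(n) = an^4 + bn^3 + cn^2 + dn + e. Substituting each data point gives a linear system:
  a - b + c - d + e = 4
  a + b + c + d + e = 8
  81a + 27b + 9c + 3d + e = -52
  625a + 125b + 25c + 5d + e = -800
  2401a + 343b + 49c + 7d + e = -3628
Solving the system yields a = -2, b = 3, c = 3, d = -1, e = 5.
So f(n) = -2n^4 + 3n^3 + 3n^2 - n + 5.
Check: f(5) = -800. ✓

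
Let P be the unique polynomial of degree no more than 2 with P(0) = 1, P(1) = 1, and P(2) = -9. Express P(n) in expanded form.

Write P(n) = an^2 + bn + c. Substituting each data point gives a linear system:
  c = 1
  a + b + c = 1
  4a + 2b + c = -9
Solving the system yields a = -5, b = 5, c = 1.
So P(n) = -5n^2 + 5n + 1.
Check: P(1) = 1. ✓

P(n) = -5n^2 + 5n + 1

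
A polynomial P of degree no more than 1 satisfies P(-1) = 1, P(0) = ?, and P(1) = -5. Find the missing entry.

The 2 known points determine the degree-1 polynomial uniquely.
Write P(x) = ax + b. Substituting each data point gives a linear system:
  -a + b = 1
  a + b = -5
Solving the system yields a = -3, b = -2.
So P(x) = -3x - 2.
Then P(0) = -2.

-2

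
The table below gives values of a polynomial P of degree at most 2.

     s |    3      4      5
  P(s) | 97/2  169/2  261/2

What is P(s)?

Using the Lagrange interpolation formula with nodes 3, 4, 5:
  L_0(s) = (s - 4)(s - 5) / 2
  L_1(s) = (s - 3)(s - 5) / -1
  L_2(s) = (s - 3)(s - 4) / 2
Then P(s) = 97/2·L_0(s) + 169/2·L_1(s) + 261/2·L_2(s).
Expanding and collecting terms gives P(s) = 5s^2 + s + 1/2.
Check: P(5) = 261/2. ✓

P(s) = 5s^2 + s + 1/2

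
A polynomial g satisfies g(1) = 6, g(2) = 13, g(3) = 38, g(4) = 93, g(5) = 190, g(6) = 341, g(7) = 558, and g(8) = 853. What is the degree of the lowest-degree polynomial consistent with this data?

Forward differences of the values at t = 1, 2, 3, 4, 5, 6, 7, 8:
  g  : 6  13  38  93  190  341  558  853
  Δ  : 7  25  55  97  151  217  295
  Δ^2: 18  30  42  54  66  78
  Δ^3: 12  12  12  12  12
  Δ^4: 0  0  0  0
  Δ^5: 0  0  0
  Δ^6: 0  0
  Δ^7: 0
The third differences are constant (12) and nonzero, while all higher differences vanish, so the minimal degree is 3.

3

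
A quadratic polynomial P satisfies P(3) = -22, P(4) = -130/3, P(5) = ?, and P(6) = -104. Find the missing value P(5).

On equispaced nodes a degree-2 polynomial has vanishing third forward difference, so
  - P(3) + 3·P(4) - 3·P(5) + P(6) = 0.
Substituting the known values and solving for P(5):
  -3·P(5) = 212
  P(5) = -212/3.

-212/3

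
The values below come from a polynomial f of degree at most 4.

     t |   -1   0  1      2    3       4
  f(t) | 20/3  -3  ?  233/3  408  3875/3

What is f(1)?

2/3

On equispaced nodes a degree-4 polynomial has vanishing fifth forward difference, so
  - f(-1) + 5·f(0) - 10·f(1) + 10·f(2) - 5·f(3) + f(4) = 0.
Substituting the known values and solving for f(1):
  -10·f(1) = -20/3
  f(1) = 2/3.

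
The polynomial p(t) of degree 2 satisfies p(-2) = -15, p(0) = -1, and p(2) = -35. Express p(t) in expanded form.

Write p(t) = at^2 + bt + c. Substituting each data point gives a linear system:
  4a - 2b + c = -15
  c = -1
  4a + 2b + c = -35
Solving the system yields a = -6, b = -5, c = -1.
So p(t) = -6t^2 - 5t - 1.
Check: p(-2) = -15. ✓

p(t) = -6t^2 - 5t - 1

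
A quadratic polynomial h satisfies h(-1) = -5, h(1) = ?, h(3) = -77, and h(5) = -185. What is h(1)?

On equispaced nodes a degree-2 polynomial has vanishing third forward difference, so
  - h(-1) + 3·h(1) - 3·h(3) + h(5) = 0.
Substituting the known values and solving for h(1):
  3·h(1) = -51
  h(1) = -17.

-17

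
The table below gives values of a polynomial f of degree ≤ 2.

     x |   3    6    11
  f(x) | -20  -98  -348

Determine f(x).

f(x) = -3x^2 + x + 4

Write f(x) = ax^2 + bx + c. Substituting each data point gives a linear system:
  9a + 3b + c = -20
  36a + 6b + c = -98
  121a + 11b + c = -348
Solving the system yields a = -3, b = 1, c = 4.
So f(x) = -3x^2 + x + 4.
Check: f(11) = -348. ✓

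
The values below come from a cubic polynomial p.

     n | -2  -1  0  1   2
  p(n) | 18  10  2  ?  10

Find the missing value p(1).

0

On equispaced nodes a degree-3 polynomial has vanishing fourth forward difference, so
  p(-2) - 4·p(-1) + 6·p(0) - 4·p(1) + p(2) = 0.
Substituting the known values and solving for p(1):
  -4·p(1) = 0
  p(1) = 0.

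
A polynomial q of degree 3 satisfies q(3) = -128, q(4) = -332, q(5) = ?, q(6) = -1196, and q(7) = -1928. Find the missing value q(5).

The 4 known points determine the degree-3 polynomial uniquely.
Write q(s) = as^3 + bs^2 + cs + d. Substituting each data point gives a linear system:
  27a + 9b + 3c + d = -128
  64a + 16b + 4c + d = -332
  216a + 36b + 6c + d = -1196
  343a + 49b + 7c + d = -1928
Solving the system yields a = -6, b = 2, c = 4, d = 4.
So q(s) = -6s^3 + 2s^2 + 4s + 4.
Then q(5) = -676.

-676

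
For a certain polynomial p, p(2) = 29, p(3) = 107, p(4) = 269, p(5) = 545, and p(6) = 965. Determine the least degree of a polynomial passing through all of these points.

Forward differences of the values at n = 2, 3, 4, 5, 6:
  p  : 29  107  269  545  965
  Δ  : 78  162  276  420
  Δ^2: 84  114  144
  Δ^3: 30  30
  Δ^4: 0
The third differences are constant (30) and nonzero, while all higher differences vanish, so the minimal degree is 3.

3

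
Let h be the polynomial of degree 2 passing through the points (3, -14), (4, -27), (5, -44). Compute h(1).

Write h(u) = au^2 + bu + c. Substituting each data point gives a linear system:
  9a + 3b + c = -14
  16a + 4b + c = -27
  25a + 5b + c = -44
Solving the system yields a = -2, b = 1, c = 1.
So h(u) = -2u² + u + 1.
Then h(1) = 0.

0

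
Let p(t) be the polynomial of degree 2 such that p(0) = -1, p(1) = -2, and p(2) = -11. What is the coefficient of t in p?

Write p(t) = at^2 + bt + c. Substituting each data point gives a linear system:
  c = -1
  a + b + c = -2
  4a + 2b + c = -11
Solving the system yields a = -4, b = 3, c = -1.
So p(t) = -4t² + 3t - 1.
The coefficient of t is 3.

3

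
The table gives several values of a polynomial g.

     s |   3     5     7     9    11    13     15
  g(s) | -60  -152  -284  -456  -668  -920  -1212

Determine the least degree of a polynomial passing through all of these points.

Forward differences of the values at s = 3, 5, 7, 9, 11, 13, 15:
  g  : -60  -152  -284  -456  -668  -920  -1212
  Δ  : -92  -132  -172  -212  -252  -292
  Δ^2: -40  -40  -40  -40  -40
  Δ^3: 0  0  0  0
  Δ^4: 0  0  0
  Δ^5: 0  0
  Δ^6: 0
The second differences are constant (-40) and nonzero, while all higher differences vanish, so the minimal degree is 2.

2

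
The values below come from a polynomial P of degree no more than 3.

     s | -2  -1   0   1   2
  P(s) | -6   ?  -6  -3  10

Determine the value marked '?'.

On equispaced nodes a degree-3 polynomial has vanishing fourth forward difference, so
  P(-2) - 4·P(-1) + 6·P(0) - 4·P(1) + P(2) = 0.
Substituting the known values and solving for P(-1):
  -4·P(-1) = 20
  P(-1) = -5.

-5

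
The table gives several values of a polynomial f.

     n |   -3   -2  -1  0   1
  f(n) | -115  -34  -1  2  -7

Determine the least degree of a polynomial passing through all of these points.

3

Forward differences of the values at n = -3, -2, -1, 0, 1:
  f  : -115  -34  -1  2  -7
  Δ  : 81  33  3  -9
  Δ^2: -48  -30  -12
  Δ^3: 18  18
  Δ^4: 0
The third differences are constant (18) and nonzero, while all higher differences vanish, so the minimal degree is 3.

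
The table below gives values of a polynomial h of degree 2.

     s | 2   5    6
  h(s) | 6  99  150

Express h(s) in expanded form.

h(s) = 5s^2 - 4s - 6

Write h(s) = as^2 + bs + c. Substituting each data point gives a linear system:
  4a + 2b + c = 6
  25a + 5b + c = 99
  36a + 6b + c = 150
Solving the system yields a = 5, b = -4, c = -6.
So h(s) = 5s^2 - 4s - 6.
Check: h(6) = 150. ✓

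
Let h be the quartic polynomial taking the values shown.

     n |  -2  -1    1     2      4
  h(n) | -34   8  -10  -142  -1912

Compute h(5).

-4486

Using the Lagrange interpolation formula with nodes -2, -1, 1, 2, 4:
  L_0(n) = (n + 1)(n - 1)(n - 2)(n - 4) / 72
  L_1(n) = (n + 2)(n - 1)(n - 2)(n - 4) / -30
  L_2(n) = (n + 2)(n + 1)(n - 2)(n - 4) / 18
  L_3(n) = (n + 2)(n + 1)(n - 1)(n - 4) / -24
  L_4(n) = (n + 2)(n + 1)(n - 1)(n - 2) / 180
Then h(n) = -34·L_0(n) + 8·L_1(n) - 10·L_2(n) - 142·L_3(n) - 1912·L_4(n).
Expanding and collecting terms gives h(n) = -6n^4 - 6n^3 + n^2 - 3n + 4.
Evaluating at n = 5: h(5) = -4486.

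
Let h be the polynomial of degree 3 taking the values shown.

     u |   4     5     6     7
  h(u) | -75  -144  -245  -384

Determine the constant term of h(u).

1

Write h(u) = au^3 + bu^2 + cu + d. Substituting each data point gives a linear system:
  64a + 16b + 4c + d = -75
  125a + 25b + 5c + d = -144
  216a + 36b + 6c + d = -245
  343a + 49b + 7c + d = -384
Solving the system yields a = -1, b = -1, c = 1, d = 1.
So h(u) = -u^3 - u^2 + u + 1.
The constant term is 1.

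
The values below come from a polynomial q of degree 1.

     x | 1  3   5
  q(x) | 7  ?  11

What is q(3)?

On equispaced nodes a degree-1 polynomial has vanishing second forward difference, so
  q(1) - 2·q(3) + q(5) = 0.
Substituting the known values and solving for q(3):
  -2·q(3) = -18
  q(3) = 9.

9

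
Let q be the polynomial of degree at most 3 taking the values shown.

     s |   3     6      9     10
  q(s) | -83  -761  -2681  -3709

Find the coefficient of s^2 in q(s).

Write q(s) = as^3 + bs^2 + cs + d. Substituting each data point gives a linear system:
  27a + 9b + 3c + d = -83
  216a + 36b + 6c + d = -761
  729a + 81b + 9c + d = -2681
  1000a + 100b + 10c + d = -3709
Solving the system yields a = -4, b = 3, c = -1, d = 1.
So q(s) = -4s³ + 3s² - s + 1.
The coefficient of s^2 is 3.

3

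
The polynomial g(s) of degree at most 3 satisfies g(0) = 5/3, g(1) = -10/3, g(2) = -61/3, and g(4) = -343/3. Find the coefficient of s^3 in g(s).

Write g(s) = as^3 + bs^2 + cs + d. Substituting each data point gives a linear system:
  d = 5/3
  a + b + c + d = -10/3
  8a + 4b + 2c + d = -61/3
  64a + 16b + 4c + d = -343/3
Solving the system yields a = -1, b = -3, c = -1, d = 5/3.
So g(s) = -s^3 - 3s^2 - s + 5/3.
The leading coefficient is -1.

-1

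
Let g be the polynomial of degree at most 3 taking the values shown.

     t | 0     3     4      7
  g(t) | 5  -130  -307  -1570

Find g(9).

Using the Lagrange interpolation formula with nodes 0, 3, 4, 7:
  L_0(t) = (t - 3)(t - 4)(t - 7) / -84
  L_1(t) = t(t - 4)(t - 7) / 12
  L_2(t) = t(t - 3)(t - 7) / -12
  L_3(t) = t(t - 3)(t - 4) / 84
Then g(t) = 5·L_0(t) - 130·L_1(t) - 307·L_2(t) - 1570·L_3(t).
Expanding and collecting terms gives g(t) = -4t^3 - 5t^2 + 6t + 5.
Evaluating at t = 9: g(9) = -3262.

-3262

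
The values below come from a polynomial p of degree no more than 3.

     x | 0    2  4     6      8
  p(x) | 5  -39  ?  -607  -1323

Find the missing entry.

The 4 known points determine the degree-3 polynomial uniquely.
Write p(x) = ax^3 + bx^2 + cx + d. Substituting each data point gives a linear system:
  d = 5
  8a + 4b + 2c + d = -39
  216a + 36b + 6c + d = -607
  512a + 64b + 8c + d = -1323
Solving the system yields a = -2, b = -4, c = -6, d = 5.
So p(x) = -2x³ - 4x² - 6x + 5.
Then p(4) = -211.

-211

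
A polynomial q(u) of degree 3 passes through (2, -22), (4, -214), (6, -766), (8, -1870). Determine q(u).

q(u) = -4u^3 + 3u^2 - 2u + 2

Using the Lagrange interpolation formula with nodes 2, 4, 6, 8:
  L_0(u) = (u - 4)(u - 6)(u - 8) / -48
  L_1(u) = (u - 2)(u - 6)(u - 8) / 16
  L_2(u) = (u - 2)(u - 4)(u - 8) / -16
  L_3(u) = (u - 2)(u - 4)(u - 6) / 48
Then q(u) = -22·L_0(u) - 214·L_1(u) - 766·L_2(u) - 1870·L_3(u).
Expanding and collecting terms gives q(u) = -4u^3 + 3u^2 - 2u + 2.
Check: q(4) = -214. ✓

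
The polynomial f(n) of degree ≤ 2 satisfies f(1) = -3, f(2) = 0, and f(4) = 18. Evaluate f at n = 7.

Using the Lagrange interpolation formula with nodes 1, 2, 4:
  L_0(n) = (n - 2)(n - 4) / 3
  L_1(n) = (n - 1)(n - 4) / -2
  L_2(n) = (n - 1)(n - 2) / 6
Then f(n) = -3·L_0(n) + 0·L_1(n) + 18·L_2(n).
Expanding and collecting terms gives f(n) = 2n^2 - 3n - 2.
Evaluating at n = 7: f(7) = 75.

75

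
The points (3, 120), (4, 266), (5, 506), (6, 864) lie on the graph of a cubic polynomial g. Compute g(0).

6

Forward differences of the values at x = 3, 4, 5, 6:
  g  : 120  266  506  864
  Δ  : 146  240  358
  Δ^2: 94  118
  Δ^3: 24
The third differences are constant, confirming degree 3.
Interpolating (Newton forward form) and evaluating at x = 0 gives g(0) = 6.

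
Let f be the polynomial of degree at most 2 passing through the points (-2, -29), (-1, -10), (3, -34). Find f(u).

Using the Lagrange interpolation formula with nodes -2, -1, 3:
  L_0(u) = (u + 1)(u - 3) / 5
  L_1(u) = (u + 2)(u - 3) / -4
  L_2(u) = (u + 2)(u + 1) / 20
Then f(u) = -29·L_0(u) - 10·L_1(u) - 34·L_2(u).
Expanding and collecting terms gives f(u) = -5u² + 4u - 1.
Check: f(-2) = -29. ✓

f(u) = -5u^2 + 4u - 1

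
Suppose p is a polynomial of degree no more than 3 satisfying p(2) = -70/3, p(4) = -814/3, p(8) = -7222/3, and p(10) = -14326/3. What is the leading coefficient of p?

-5

Write p(n) = an^3 + bn^2 + cn + d. Substituting each data point gives a linear system:
  8a + 4b + 2c + d = -70/3
  64a + 16b + 4c + d = -814/3
  512a + 64b + 8c + d = -7222/3
  1000a + 100b + 10c + d = -14326/3
Solving the system yields a = -5, b = 5/3, c = 6, d = -2.
So p(n) = -5n^3 + (5/3)n^2 + 6n - 2.
The leading coefficient is -5.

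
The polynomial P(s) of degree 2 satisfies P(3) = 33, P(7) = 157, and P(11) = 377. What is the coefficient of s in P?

1

Write P(s) = as^2 + bs + c. Substituting each data point gives a linear system:
  9a + 3b + c = 33
  49a + 7b + c = 157
  121a + 11b + c = 377
Solving the system yields a = 3, b = 1, c = 3.
So P(s) = 3s² + s + 3.
The coefficient of s is 1.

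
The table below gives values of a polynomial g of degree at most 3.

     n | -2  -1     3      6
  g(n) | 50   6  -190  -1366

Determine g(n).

g(n) = -6n^3 - n^2 - 5n - 4

Write g(n) = an^3 + bn^2 + cn + d. Substituting each data point gives a linear system:
  -8a + 4b - 2c + d = 50
  -a + b - c + d = 6
  27a + 9b + 3c + d = -190
  216a + 36b + 6c + d = -1366
Solving the system yields a = -6, b = -1, c = -5, d = -4.
So g(n) = -6n³ - n² - 5n - 4.
Check: g(-1) = 6. ✓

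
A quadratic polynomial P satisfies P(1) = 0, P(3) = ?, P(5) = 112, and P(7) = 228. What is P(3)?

36

On equispaced nodes a degree-2 polynomial has vanishing third forward difference, so
  - P(1) + 3·P(3) - 3·P(5) + P(7) = 0.
Substituting the known values and solving for P(3):
  3·P(3) = 108
  P(3) = 36.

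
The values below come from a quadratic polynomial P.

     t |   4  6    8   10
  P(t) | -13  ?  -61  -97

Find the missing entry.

On equispaced nodes a degree-2 polynomial has vanishing third forward difference, so
  - P(4) + 3·P(6) - 3·P(8) + P(10) = 0.
Substituting the known values and solving for P(6):
  3·P(6) = -99
  P(6) = -33.

-33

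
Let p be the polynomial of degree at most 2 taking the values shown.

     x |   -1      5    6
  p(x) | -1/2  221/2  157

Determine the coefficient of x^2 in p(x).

Write p(x) = ax^2 + bx + c. Substituting each data point gives a linear system:
  a - b + c = -1/2
  25a + 5b + c = 221/2
  36a + 6b + c = 157
Solving the system yields a = 4, b = 5/2, c = -2.
So p(x) = 4x^2 + (5/2)x - 2.
The leading coefficient is 4.

4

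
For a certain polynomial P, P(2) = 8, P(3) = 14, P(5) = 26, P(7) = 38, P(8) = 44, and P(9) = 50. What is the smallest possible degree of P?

Divided differences on the nodes 2, 3, 5, 7, 8, 9:
  order 0: 8  14  26  38  44  50
  order 1: 6  6  6  6  6
  order 2: 0  0  0  0
  order 3: 0  0  0
  order 4: 0  0
  order 5: 0
The order-1 divided differences are all 6 (nonzero) and every higher order vanishes, so the data lies on a polynomial of degree exactly 1.

1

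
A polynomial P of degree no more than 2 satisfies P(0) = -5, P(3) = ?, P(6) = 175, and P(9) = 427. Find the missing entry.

31

On equispaced nodes a degree-2 polynomial has vanishing third forward difference, so
  - P(0) + 3·P(3) - 3·P(6) + P(9) = 0.
Substituting the known values and solving for P(3):
  3·P(3) = 93
  P(3) = 31.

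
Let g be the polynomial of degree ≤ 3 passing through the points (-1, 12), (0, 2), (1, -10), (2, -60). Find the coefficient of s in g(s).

Write g(s) = as^3 + bs^2 + cs + d. Substituting each data point gives a linear system:
  -a + b - c + d = 12
  d = 2
  a + b + c + d = -10
  8a + 4b + 2c + d = -60
Solving the system yields a = -6, b = -1, c = -5, d = 2.
So g(s) = -6s³ - s² - 5s + 2.
The coefficient of s is -5.

-5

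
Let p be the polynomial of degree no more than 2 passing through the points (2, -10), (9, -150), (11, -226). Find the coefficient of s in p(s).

Write p(s) = as^2 + bs + c. Substituting each data point gives a linear system:
  4a + 2b + c = -10
  81a + 9b + c = -150
  121a + 11b + c = -226
Solving the system yields a = -2, b = 2, c = -6.
So p(s) = -2s^2 + 2s - 6.
The coefficient of s is 2.

2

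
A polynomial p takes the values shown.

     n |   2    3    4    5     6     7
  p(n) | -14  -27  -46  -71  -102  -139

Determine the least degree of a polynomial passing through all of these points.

2

Forward differences of the values at n = 2, 3, 4, 5, 6, 7:
  p  : -14  -27  -46  -71  -102  -139
  Δ  : -13  -19  -25  -31  -37
  Δ^2: -6  -6  -6  -6
  Δ^3: 0  0  0
  Δ^4: 0  0
  Δ^5: 0
The second differences are constant (-6) and nonzero, while all higher differences vanish, so the minimal degree is 2.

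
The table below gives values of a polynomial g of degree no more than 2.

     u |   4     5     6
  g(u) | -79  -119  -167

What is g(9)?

Using the Lagrange interpolation formula with nodes 4, 5, 6:
  L_0(u) = (u - 5)(u - 6) / 2
  L_1(u) = (u - 4)(u - 6) / -1
  L_2(u) = (u - 4)(u - 5) / 2
Then g(u) = -79·L_0(u) - 119·L_1(u) - 167·L_2(u).
Expanding and collecting terms gives g(u) = -4u^2 - 4u + 1.
Evaluating at u = 9: g(9) = -359.

-359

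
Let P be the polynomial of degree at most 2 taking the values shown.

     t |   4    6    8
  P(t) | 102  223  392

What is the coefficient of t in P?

1/2

Write P(t) = at^2 + bt + c. Substituting each data point gives a linear system:
  16a + 4b + c = 102
  36a + 6b + c = 223
  64a + 8b + c = 392
Solving the system yields a = 6, b = 1/2, c = 4.
So P(t) = 6t^2 + (1/2)t + 4.
The coefficient of t is 1/2.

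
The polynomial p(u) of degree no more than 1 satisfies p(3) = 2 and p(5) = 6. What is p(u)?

Using the Lagrange interpolation formula with nodes 3, 5:
  L_0(u) = (u - 5) / -2
  L_1(u) = (u - 3) / 2
Then p(u) = 2·L_0(u) + 6·L_1(u).
Expanding and collecting terms gives p(u) = 2u - 4.
Check: p(3) = 2. ✓

p(u) = 2u - 4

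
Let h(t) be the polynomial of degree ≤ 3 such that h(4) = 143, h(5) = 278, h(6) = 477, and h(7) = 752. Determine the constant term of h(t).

3

Write h(t) = at^3 + bt^2 + ct + d. Substituting each data point gives a linear system:
  64a + 16b + 4c + d = 143
  125a + 25b + 5c + d = 278
  216a + 36b + 6c + d = 477
  343a + 49b + 7c + d = 752
Solving the system yields a = 2, b = 2, c = -5, d = 3.
So h(t) = 2t³ + 2t² - 5t + 3.
The constant term is 3.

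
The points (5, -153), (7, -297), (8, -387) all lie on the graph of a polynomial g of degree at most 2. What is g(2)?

-27

Write g(s) = as^2 + bs + c. Substituting each data point gives a linear system:
  25a + 5b + c = -153
  49a + 7b + c = -297
  64a + 8b + c = -387
Solving the system yields a = -6, b = 0, c = -3.
So g(s) = -6s^2 - 3.
Then g(2) = -27.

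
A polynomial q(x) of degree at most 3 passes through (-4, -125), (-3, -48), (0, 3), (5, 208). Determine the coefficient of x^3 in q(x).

Write q(x) = ax^3 + bx^2 + cx + d. Substituting each data point gives a linear system:
  -64a + 16b - 4c + d = -125
  -27a + 9b - 3c + d = -48
  d = 3
  125a + 25b + 5c + d = 208
Solving the system yields a = 2, b = -1, c = -4, d = 3.
So q(x) = 2x³ - x² - 4x + 3.
The leading coefficient is 2.

2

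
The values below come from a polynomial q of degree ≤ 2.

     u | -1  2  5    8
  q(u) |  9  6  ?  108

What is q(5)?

39

The 3 known points determine the degree-2 polynomial uniquely.
Write q(u) = au^2 + bu + c. Substituting each data point gives a linear system:
  a - b + c = 9
  4a + 2b + c = 6
  64a + 8b + c = 108
Solving the system yields a = 2, b = -3, c = 4.
So q(u) = 2u^2 - 3u + 4.
Then q(5) = 39.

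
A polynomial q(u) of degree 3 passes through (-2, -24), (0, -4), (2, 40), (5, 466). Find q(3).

Using the Lagrange interpolation formula with nodes -2, 0, 2, 5:
  L_0(u) = u(u - 2)(u - 5) / -56
  L_1(u) = (u + 2)(u - 2)(u - 5) / 20
  L_2(u) = (u + 2)u(u - 5) / -24
  L_3(u) = (u + 2)u(u - 2) / 105
Then q(u) = -24·L_0(u) - 4·L_1(u) + 40·L_2(u) + 466·L_3(u).
Expanding and collecting terms gives q(u) = 3u^3 + 3u^2 + 4u - 4.
Evaluating at u = 3: q(3) = 116.

116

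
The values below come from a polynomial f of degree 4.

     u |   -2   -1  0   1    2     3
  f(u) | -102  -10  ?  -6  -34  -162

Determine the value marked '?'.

0

The 5 known points determine the degree-4 polynomial uniquely.
Write f(u) = au^4 + bu^3 + cu^2 + du + e. Substituting each data point gives a linear system:
  16a - 8b + 4c - 2d + e = -102
  a - b + c - d + e = -10
  a + b + c + d + e = -6
  16a + 8b + 4c + 2d + e = -34
  81a + 27b + 9c + 3d + e = -162
Solving the system yields a = -3, b = 5, c = -5, d = -3, e = 0.
So f(u) = -3u^4 + 5u^3 - 5u^2 - 3u.
Then f(0) = 0.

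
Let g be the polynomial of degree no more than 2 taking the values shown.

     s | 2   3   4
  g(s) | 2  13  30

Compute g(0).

-2

Using the Lagrange interpolation formula with nodes 2, 3, 4:
  L_0(s) = (s - 3)(s - 4) / 2
  L_1(s) = (s - 2)(s - 4) / -1
  L_2(s) = (s - 2)(s - 3) / 2
Then g(s) = 2·L_0(s) + 13·L_1(s) + 30·L_2(s).
Expanding and collecting terms gives g(s) = 3s^2 - 4s - 2.
Evaluating at s = 0: g(0) = -2.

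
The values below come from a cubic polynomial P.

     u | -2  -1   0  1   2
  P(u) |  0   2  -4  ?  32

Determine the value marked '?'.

The 4 known points determine the degree-3 polynomial uniquely.
Write P(u) = au^3 + bu^2 + cu + d. Substituting each data point gives a linear system:
  -8a + 4b - 2c + d = 0
  -a + b - c + d = 2
  d = -4
  8a + 4b + 2c + d = 32
Solving the system yields a = 3, b = 5, c = -4, d = -4.
So P(u) = 3u³ + 5u² - 4u - 4.
Then P(1) = 0.

0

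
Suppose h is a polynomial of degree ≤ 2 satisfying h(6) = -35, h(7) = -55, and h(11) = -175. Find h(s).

h(s) = -2s^2 + 6s + 1

Write h(s) = as^2 + bs + c. Substituting each data point gives a linear system:
  36a + 6b + c = -35
  49a + 7b + c = -55
  121a + 11b + c = -175
Solving the system yields a = -2, b = 6, c = 1.
So h(s) = -2s^2 + 6s + 1.
Check: h(11) = -175. ✓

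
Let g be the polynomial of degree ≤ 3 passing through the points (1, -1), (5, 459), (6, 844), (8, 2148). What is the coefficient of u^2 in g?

-6

Write g(u) = au^3 + bu^2 + cu + d. Substituting each data point gives a linear system:
  a + b + c + d = -1
  125a + 25b + 5c + d = 459
  216a + 36b + 6c + d = 844
  512a + 64b + 8c + d = 2148
Solving the system yields a = 5, b = -6, c = -4, d = 4.
So g(u) = 5u^3 - 6u^2 - 4u + 4.
The coefficient of u^2 is -6.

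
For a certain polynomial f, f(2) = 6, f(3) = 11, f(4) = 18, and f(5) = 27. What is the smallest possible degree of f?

2

Forward differences of the values at x = 2, 3, 4, 5:
  f  : 6  11  18  27
  Δ  : 5  7  9
  Δ^2: 2  2
  Δ^3: 0
The second differences are constant (2) and nonzero, while all higher differences vanish, so the minimal degree is 2.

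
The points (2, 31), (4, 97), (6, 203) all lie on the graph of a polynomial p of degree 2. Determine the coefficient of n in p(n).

3

Write p(n) = an^2 + bn + c. Substituting each data point gives a linear system:
  4a + 2b + c = 31
  16a + 4b + c = 97
  36a + 6b + c = 203
Solving the system yields a = 5, b = 3, c = 5.
So p(n) = 5n^2 + 3n + 5.
The coefficient of n is 3.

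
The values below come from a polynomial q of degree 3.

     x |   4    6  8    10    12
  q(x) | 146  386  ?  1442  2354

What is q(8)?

802

On equispaced nodes a degree-3 polynomial has vanishing fourth forward difference, so
  q(4) - 4·q(6) + 6·q(8) - 4·q(10) + q(12) = 0.
Substituting the known values and solving for q(8):
  6·q(8) = 4812
  q(8) = 802.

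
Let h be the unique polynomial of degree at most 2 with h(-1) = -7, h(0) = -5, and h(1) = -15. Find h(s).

Using the Lagrange interpolation formula with nodes -1, 0, 1:
  L_0(s) = s(s - 1) / 2
  L_1(s) = (s + 1)(s - 1) / -1
  L_2(s) = (s + 1)s / 2
Then h(s) = -7·L_0(s) - 5·L_1(s) - 15·L_2(s).
Expanding and collecting terms gives h(s) = -6s^2 - 4s - 5.
Check: h(-1) = -7. ✓

h(s) = -6s^2 - 4s - 5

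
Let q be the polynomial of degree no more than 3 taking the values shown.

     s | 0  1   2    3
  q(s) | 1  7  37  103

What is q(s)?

q(s) = 2s^3 + 6s^2 - 2s + 1

Using the Lagrange interpolation formula with nodes 0, 1, 2, 3:
  L_0(s) = (s - 1)(s - 2)(s - 3) / -6
  L_1(s) = s(s - 2)(s - 3) / 2
  L_2(s) = s(s - 1)(s - 3) / -2
  L_3(s) = s(s - 1)(s - 2) / 6
Then q(s) = 1·L_0(s) + 7·L_1(s) + 37·L_2(s) + 103·L_3(s).
Expanding and collecting terms gives q(s) = 2s³ + 6s² - 2s + 1.
Check: q(1) = 7. ✓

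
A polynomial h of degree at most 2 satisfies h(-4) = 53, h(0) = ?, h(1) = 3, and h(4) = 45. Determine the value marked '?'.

1

The 3 known points determine the degree-2 polynomial uniquely.
Write h(s) = as^2 + bs + c. Substituting each data point gives a linear system:
  16a - 4b + c = 53
  a + b + c = 3
  16a + 4b + c = 45
Solving the system yields a = 3, b = -1, c = 1.
So h(s) = 3s^2 - s + 1.
Then h(0) = 1.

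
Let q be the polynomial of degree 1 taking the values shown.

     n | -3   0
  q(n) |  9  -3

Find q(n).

q(n) = -4n - 3

Write q(n) = an + b. Substituting each data point gives a linear system:
  -3a + b = 9
  b = -3
Solving the system yields a = -4, b = -3.
So q(n) = -4n - 3.
Check: q(-3) = 9. ✓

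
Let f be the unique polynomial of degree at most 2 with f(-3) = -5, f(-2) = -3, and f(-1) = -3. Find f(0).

-5

Forward differences of the values at t = -3, -2, -1:
  f  : -5  -3  -3
  Δ  : 2  0
  Δ^2: -2
The second differences are constant, confirming degree 2.
Interpolating (Newton forward form) and evaluating at t = 0 gives f(0) = -5.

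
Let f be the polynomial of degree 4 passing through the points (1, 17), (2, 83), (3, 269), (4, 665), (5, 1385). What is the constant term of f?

Write f(x) = ax^4 + bx^3 + cx^2 + dx + e. Substituting each data point gives a linear system:
  a + b + c + d + e = 17
  16a + 8b + 4c + 2d + e = 83
  81a + 27b + 9c + 3d + e = 269
  256a + 64b + 16c + 4d + e = 665
  625a + 125b + 25c + 5d + e = 1385
Solving the system yields a = 1, b = 5, c = 5, d = 1, e = 5.
So f(x) = x^4 + 5x^3 + 5x^2 + x + 5.
The constant term is 5.

5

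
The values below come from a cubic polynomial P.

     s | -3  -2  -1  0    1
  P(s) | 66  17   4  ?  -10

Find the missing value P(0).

On equispaced nodes a degree-3 polynomial has vanishing fourth forward difference, so
  P(-3) - 4·P(-2) + 6·P(-1) - 4·P(0) + P(1) = 0.
Substituting the known values and solving for P(0):
  -4·P(0) = -12
  P(0) = 3.

3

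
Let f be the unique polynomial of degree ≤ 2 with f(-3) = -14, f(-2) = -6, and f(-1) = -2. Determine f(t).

f(t) = -2t^2 - 2t - 2

Using the Lagrange interpolation formula with nodes -3, -2, -1:
  L_0(t) = (t + 2)(t + 1) / 2
  L_1(t) = (t + 3)(t + 1) / -1
  L_2(t) = (t + 3)(t + 2) / 2
Then f(t) = -14·L_0(t) - 6·L_1(t) - 2·L_2(t).
Expanding and collecting terms gives f(t) = -2t² - 2t - 2.
Check: f(-1) = -2. ✓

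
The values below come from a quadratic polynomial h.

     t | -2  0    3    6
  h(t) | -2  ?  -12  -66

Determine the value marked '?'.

The 3 known points determine the degree-2 polynomial uniquely.
Write h(t) = at^2 + bt + c. Substituting each data point gives a linear system:
  4a - 2b + c = -2
  9a + 3b + c = -12
  36a + 6b + c = -66
Solving the system yields a = -2, b = 0, c = 6.
So h(t) = -2t^2 + 6.
Then h(0) = 6.

6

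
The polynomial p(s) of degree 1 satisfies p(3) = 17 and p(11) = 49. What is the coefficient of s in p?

4

Write p(s) = as + b. Substituting each data point gives a linear system:
  3a + b = 17
  11a + b = 49
Solving the system yields a = 4, b = 5.
So p(s) = 4s + 5.
The leading coefficient is 4.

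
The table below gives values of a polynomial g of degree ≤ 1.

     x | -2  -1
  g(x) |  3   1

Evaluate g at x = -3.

Using the Lagrange interpolation formula with nodes -2, -1:
  L_0(x) = (x + 1) / -1
  L_1(x) = (x + 2) / 1
Then g(x) = 3·L_0(x) + 1·L_1(x).
Expanding and collecting terms gives g(x) = -2x - 1.
Evaluating at x = -3: g(-3) = 5.

5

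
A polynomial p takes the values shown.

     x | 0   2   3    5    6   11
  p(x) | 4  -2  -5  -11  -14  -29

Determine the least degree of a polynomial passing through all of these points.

1

Divided differences on the nodes 0, 2, 3, 5, 6, 11:
  order 0: 4  -2  -5  -11  -14  -29
  order 1: -3  -3  -3  -3  -3
  order 2: 0  0  0  0
  order 3: 0  0  0
  order 4: 0  0
  order 5: 0
The order-1 divided differences are all -3 (nonzero) and every higher order vanishes, so the data lies on a polynomial of degree exactly 1.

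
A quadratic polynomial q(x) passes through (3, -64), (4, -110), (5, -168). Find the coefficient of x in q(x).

Write q(x) = ax^2 + bx + c. Substituting each data point gives a linear system:
  9a + 3b + c = -64
  16a + 4b + c = -110
  25a + 5b + c = -168
Solving the system yields a = -6, b = -4, c = 2.
So q(x) = -6x^2 - 4x + 2.
The coefficient of x is -4.

-4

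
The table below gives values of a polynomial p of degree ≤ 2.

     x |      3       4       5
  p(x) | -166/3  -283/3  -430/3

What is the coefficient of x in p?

-4

Write p(x) = ax^2 + bx + c. Substituting each data point gives a linear system:
  9a + 3b + c = -166/3
  16a + 4b + c = -283/3
  25a + 5b + c = -430/3
Solving the system yields a = -5, b = -4, c = 5/3.
So p(x) = -5x^2 - 4x + 5/3.
The coefficient of x is -4.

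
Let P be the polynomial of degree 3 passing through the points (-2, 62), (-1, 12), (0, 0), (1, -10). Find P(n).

Using the Lagrange interpolation formula with nodes -2, -1, 0, 1:
  L_0(n) = (n + 1)n(n - 1) / -6
  L_1(n) = (n + 2)n(n - 1) / 2
  L_2(n) = (n + 2)(n + 1)(n - 1) / -2
  L_3(n) = (n + 2)(n + 1)n / 6
Then P(n) = 62·L_0(n) + 12·L_1(n) + 0·L_2(n) - 10·L_3(n).
Expanding and collecting terms gives P(n) = -6n³ + n² - 5n.
Check: P(-2) = 62. ✓

P(n) = -6n^3 + n^2 - 5n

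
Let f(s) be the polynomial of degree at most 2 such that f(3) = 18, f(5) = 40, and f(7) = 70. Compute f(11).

Using the Lagrange interpolation formula with nodes 3, 5, 7:
  L_0(s) = (s - 5)(s - 7) / 8
  L_1(s) = (s - 3)(s - 7) / -4
  L_2(s) = (s - 3)(s - 5) / 8
Then f(s) = 18·L_0(s) + 40·L_1(s) + 70·L_2(s).
Expanding and collecting terms gives f(s) = s^2 + 3s.
Evaluating at s = 11: f(11) = 154.

154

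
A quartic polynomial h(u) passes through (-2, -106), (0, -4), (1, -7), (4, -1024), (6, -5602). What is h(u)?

h(u) = -5u^4 + 4u^3 + u^2 - 3u - 4

Write h(u) = au^4 + bu^3 + cu^2 + du + e. Substituting each data point gives a linear system:
  16a - 8b + 4c - 2d + e = -106
  e = -4
  a + b + c + d + e = -7
  256a + 64b + 16c + 4d + e = -1024
  1296a + 216b + 36c + 6d + e = -5602
Solving the system yields a = -5, b = 4, c = 1, d = -3, e = -4.
So h(u) = -5u⁴ + 4u³ + u² - 3u - 4.
Check: h(0) = -4. ✓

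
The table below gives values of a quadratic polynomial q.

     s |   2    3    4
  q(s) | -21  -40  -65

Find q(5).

Forward differences of the values at s = 2, 3, 4:
  q  : -21  -40  -65
  Δ  : -19  -25
  Δ^2: -6
The second differences are constant, confirming degree 2.
Interpolating (Newton forward form) and evaluating at s = 5 gives q(5) = -96.

-96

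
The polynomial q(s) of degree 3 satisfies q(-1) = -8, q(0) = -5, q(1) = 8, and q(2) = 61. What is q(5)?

760

Forward differences of the values at s = -1, 0, 1, 2:
  q  : -8  -5  8  61
  Δ  : 3  13  53
  Δ^2: 10  40
  Δ^3: 30
The third differences are constant, confirming degree 3.
Interpolating (Newton forward form) and evaluating at s = 5 gives q(5) = 760.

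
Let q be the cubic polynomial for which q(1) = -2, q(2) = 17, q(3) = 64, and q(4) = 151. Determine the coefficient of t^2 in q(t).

Write q(t) = at^3 + bt^2 + ct + d. Substituting each data point gives a linear system:
  a + b + c + d = -2
  8a + 4b + 2c + d = 17
  27a + 9b + 3c + d = 64
  64a + 16b + 4c + d = 151
Solving the system yields a = 2, b = 2, c = -1, d = -5.
So q(t) = 2t^3 + 2t^2 - t - 5.
The coefficient of t^2 is 2.

2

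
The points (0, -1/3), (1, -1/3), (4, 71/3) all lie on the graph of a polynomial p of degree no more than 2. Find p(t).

Write p(t) = at^2 + bt + c. Substituting each data point gives a linear system:
  c = -1/3
  a + b + c = -1/3
  16a + 4b + c = 71/3
Solving the system yields a = 2, b = -2, c = -1/3.
So p(t) = 2t^2 - 2t - 1/3.
Check: p(4) = 71/3. ✓

p(t) = 2t^2 - 2t - 1/3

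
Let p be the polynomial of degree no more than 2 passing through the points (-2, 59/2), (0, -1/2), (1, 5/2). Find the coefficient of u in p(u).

-3

Write p(u) = au^2 + bu + c. Substituting each data point gives a linear system:
  4a - 2b + c = 59/2
  c = -1/2
  a + b + c = 5/2
Solving the system yields a = 6, b = -3, c = -1/2.
So p(u) = 6u² - 3u - 1/2.
The coefficient of u is -3.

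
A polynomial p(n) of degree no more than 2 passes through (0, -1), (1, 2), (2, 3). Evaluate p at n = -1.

Forward differences of the values at n = 0, 1, 2:
  p  : -1  2  3
  Δ  : 3  1
  Δ^2: -2
The second differences are constant, confirming degree 2.
Interpolating (Newton forward form) and evaluating at n = -1 gives p(-1) = -6.

-6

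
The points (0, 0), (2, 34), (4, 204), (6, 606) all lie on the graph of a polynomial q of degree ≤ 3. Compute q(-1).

Forward differences of the values at u = 0, 2, 4, 6:
  q  : 0  34  204  606
  Δ  : 34  170  402
  Δ^2: 136  232
  Δ^3: 96
The third differences are constant, confirming degree 3.
Interpolating (Newton forward form) and evaluating at u = -1 gives q(-1) = 4.

4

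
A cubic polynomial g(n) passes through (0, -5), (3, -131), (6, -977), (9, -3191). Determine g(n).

Using the Lagrange interpolation formula with nodes 0, 3, 6, 9:
  L_0(n) = (n - 3)(n - 6)(n - 9) / -162
  L_1(n) = n(n - 6)(n - 9) / 54
  L_2(n) = n(n - 3)(n - 9) / -54
  L_3(n) = n(n - 3)(n - 6) / 162
Then g(n) = -5·L_0(n) - 131·L_1(n) - 977·L_2(n) - 3191·L_3(n).
Expanding and collecting terms gives g(n) = -4n^3 - 4n^2 + 6n - 5.
Check: g(0) = -5. ✓

g(n) = -4n^3 - 4n^2 + 6n - 5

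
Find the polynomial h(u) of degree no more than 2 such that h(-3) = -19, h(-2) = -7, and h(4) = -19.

Using the Lagrange interpolation formula with nodes -3, -2, 4:
  L_0(u) = (u + 2)(u - 4) / 7
  L_1(u) = (u + 3)(u - 4) / -6
  L_2(u) = (u + 3)(u + 2) / 42
Then h(u) = -19·L_0(u) - 7·L_1(u) - 19·L_2(u).
Expanding and collecting terms gives h(u) = -2u² + 2u + 5.
Check: h(4) = -19. ✓

h(u) = -2u^2 + 2u + 5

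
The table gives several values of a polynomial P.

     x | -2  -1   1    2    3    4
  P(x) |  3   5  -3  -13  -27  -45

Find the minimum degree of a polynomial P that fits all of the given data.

Divided differences on the nodes -2, -1, 1, 2, 3, 4:
  order 0: 3  5  -3  -13  -27  -45
  order 1: 2  -4  -10  -14  -18
  order 2: -2  -2  -2  -2
  order 3: 0  0  0
  order 4: 0  0
  order 5: 0
The order-2 divided differences are all -2 (nonzero) and every higher order vanishes, so the data lies on a polynomial of degree exactly 2.

2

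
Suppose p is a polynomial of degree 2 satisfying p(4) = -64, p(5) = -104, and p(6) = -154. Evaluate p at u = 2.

-14

Write p(u) = au^2 + bu + c. Substituting each data point gives a linear system:
  16a + 4b + c = -64
  25a + 5b + c = -104
  36a + 6b + c = -154
Solving the system yields a = -5, b = 5, c = -4.
So p(u) = -5u^2 + 5u - 4.
Then p(2) = -14.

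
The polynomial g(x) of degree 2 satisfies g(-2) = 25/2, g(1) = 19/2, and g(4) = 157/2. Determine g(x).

Write g(x) = ax^2 + bx + c. Substituting each data point gives a linear system:
  4a - 2b + c = 25/2
  a + b + c = 19/2
  16a + 4b + c = 157/2
Solving the system yields a = 4, b = 3, c = 5/2.
So g(x) = 4x² + 3x + 5/2.
Check: g(4) = 157/2. ✓

g(x) = 4x^2 + 3x + 5/2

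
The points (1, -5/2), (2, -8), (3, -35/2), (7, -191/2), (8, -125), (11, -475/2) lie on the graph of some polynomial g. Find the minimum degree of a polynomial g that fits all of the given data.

2

Divided differences on the nodes 1, 2, 3, 7, 8, 11:
  order 0: -5/2  -8  -35/2  -191/2  -125  -475/2
  order 1: -11/2  -19/2  -39/2  -59/2  -75/2
  order 2: -2  -2  -2  -2
  order 3: 0  0  0
  order 4: 0  0
  order 5: 0
The order-2 divided differences are all -2 (nonzero) and every higher order vanishes, so the data lies on a polynomial of degree exactly 2.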